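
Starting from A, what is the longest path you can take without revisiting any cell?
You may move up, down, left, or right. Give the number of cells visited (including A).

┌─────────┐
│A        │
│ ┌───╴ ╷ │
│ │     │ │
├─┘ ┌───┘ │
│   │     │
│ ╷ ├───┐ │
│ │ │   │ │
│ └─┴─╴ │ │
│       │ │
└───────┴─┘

Finding longest simple path using DFS:
Start: (0, 0)
Longest path visits 16 cells
Path: A → right → right → right → down → left → left → down → left → down → down → right → right → right → up → left

Solution:

┌─────────┐
│A → → ↓  │
│ ┌───╴ ╷ │
│ │↓ ← ↲│ │
├─┘ ┌───┘ │
│↓ ↲│     │
│ ╷ ├───┐ │
│↓│ │B ↰│ │
│ └─┴─╴ │ │
│↳ → → ↑│ │
└───────┴─┘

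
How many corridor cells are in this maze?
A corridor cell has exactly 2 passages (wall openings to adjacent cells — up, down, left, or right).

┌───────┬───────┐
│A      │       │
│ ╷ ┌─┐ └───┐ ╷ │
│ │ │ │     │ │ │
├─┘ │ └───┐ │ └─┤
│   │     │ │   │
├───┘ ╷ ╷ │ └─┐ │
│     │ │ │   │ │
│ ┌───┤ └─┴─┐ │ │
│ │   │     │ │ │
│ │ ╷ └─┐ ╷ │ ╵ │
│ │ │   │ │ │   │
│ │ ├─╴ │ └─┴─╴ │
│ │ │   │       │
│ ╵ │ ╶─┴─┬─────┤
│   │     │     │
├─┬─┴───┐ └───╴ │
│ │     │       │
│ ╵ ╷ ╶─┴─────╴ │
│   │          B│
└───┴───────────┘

Counting cells with exactly 2 passages:
Total corridor cells: 62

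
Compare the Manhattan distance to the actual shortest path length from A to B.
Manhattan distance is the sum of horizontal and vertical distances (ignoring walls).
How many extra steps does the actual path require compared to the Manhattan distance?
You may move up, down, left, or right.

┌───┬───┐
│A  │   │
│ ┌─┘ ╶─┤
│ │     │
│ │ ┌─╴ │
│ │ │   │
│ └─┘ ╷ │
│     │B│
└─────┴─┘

Manhattan distance: |3 - 0| + |3 - 0| = 6
Actual path length: 8
Extra steps: 8 - 6 = 2

Solution:

┌───┬───┐
│A  │   │
│ ┌─┘ ╶─┤
│↓│     │
│ │ ┌─╴ │
│↓│ │↱ ↓│
│ └─┘ ╷ │
│↳ → ↑│B│
└─────┴─┘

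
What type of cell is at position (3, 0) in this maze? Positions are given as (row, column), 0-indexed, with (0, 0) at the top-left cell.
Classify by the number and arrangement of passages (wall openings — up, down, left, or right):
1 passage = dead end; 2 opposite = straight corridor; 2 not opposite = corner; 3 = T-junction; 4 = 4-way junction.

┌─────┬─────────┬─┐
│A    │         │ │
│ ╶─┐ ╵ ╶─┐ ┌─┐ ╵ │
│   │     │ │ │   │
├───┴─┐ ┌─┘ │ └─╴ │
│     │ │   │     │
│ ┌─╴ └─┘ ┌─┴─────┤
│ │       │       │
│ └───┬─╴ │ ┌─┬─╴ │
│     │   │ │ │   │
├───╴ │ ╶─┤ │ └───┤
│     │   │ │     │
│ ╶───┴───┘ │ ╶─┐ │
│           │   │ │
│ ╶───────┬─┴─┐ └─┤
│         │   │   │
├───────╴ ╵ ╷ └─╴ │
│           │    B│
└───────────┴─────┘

Checking cell at (3, 0):
Number of passages: 2
Cell type: straight corridor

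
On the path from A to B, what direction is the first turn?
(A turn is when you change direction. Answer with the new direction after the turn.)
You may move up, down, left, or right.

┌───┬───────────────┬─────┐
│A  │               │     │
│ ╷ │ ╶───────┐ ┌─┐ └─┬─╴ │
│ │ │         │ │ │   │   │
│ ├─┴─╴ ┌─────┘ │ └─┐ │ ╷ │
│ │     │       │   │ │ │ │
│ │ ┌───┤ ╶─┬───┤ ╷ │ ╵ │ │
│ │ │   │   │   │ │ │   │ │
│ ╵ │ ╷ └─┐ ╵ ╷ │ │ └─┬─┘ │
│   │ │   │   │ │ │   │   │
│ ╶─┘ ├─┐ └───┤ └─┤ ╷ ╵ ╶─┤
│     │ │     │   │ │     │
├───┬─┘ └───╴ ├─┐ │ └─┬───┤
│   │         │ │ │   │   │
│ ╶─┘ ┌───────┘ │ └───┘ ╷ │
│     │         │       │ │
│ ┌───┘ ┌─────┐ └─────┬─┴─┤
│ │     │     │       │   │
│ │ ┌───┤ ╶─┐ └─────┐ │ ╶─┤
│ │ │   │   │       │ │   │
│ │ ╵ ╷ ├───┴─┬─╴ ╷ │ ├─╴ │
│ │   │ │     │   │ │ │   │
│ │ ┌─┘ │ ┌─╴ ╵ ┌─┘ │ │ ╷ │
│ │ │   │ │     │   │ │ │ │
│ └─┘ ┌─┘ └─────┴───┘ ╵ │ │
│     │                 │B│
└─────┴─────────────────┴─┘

Directions: down, down, down, down, down, right, right, up, up, right, down, right, down, right, right, down, left, left, left, left, down, left, left, down, down, down, down, down, right, right, up, right, up, up, left, down, left, up, up, right, right, up, right, right, right, right, down, right, right, right, down, down, down, down, right, up, up, right, down, down
First turn direction: right

Solution:

┌───┬───────────────┬─────┐
│A  │               │     │
│ ╷ │ ╶───────┐ ┌─┐ └─┬─╴ │
│↓│ │         │ │ │   │   │
│ ├─┴─╴ ┌─────┘ │ └─┐ │ ╷ │
│↓│     │       │   │ │ │ │
│ │ ┌───┤ ╶─┬───┤ ╷ │ ╵ │ │
│↓│ │↱ ↓│   │   │ │ │   │ │
│ ╵ │ ╷ └─┐ ╵ ╷ │ │ └─┬─┘ │
│↓  │↑│↳ ↓│   │ │ │   │   │
│ ╶─┘ ├─┐ └───┤ └─┤ ╷ ╵ ╶─┤
│↳ → ↑│ │↳ → ↓│   │ │     │
├───┬─┘ └───╴ ├─┐ │ └─┬───┤
│   │↓ ← ← ← ↲│ │ │   │   │
│ ╶─┘ ┌───────┘ │ └───┘ ╷ │
│↓ ← ↲│↱ → → → ↓│       │ │
│ ┌───┘ ┌─────┐ └─────┬─┴─┤
│↓│↱ → ↑│     │↳ → → ↓│   │
│ │ ┌───┤ ╶─┐ └─────┐ │ ╶─┤
│↓│↑│↓ ↰│   │       │↓│   │
│ │ ╵ ╷ ├───┴─┬─╴ ╷ │ ├─╴ │
│↓│↑ ↲│↑│     │   │ │↓│↱ ↓│
│ │ ┌─┘ │ ┌─╴ ╵ ┌─┘ │ │ ╷ │
│↓│ │↱ ↑│ │     │   │↓│↑│↓│
│ └─┘ ┌─┘ └─────┴───┘ ╵ │ │
│↳ → ↑│              ↳ ↑│B│
└─────┴─────────────────┴─┘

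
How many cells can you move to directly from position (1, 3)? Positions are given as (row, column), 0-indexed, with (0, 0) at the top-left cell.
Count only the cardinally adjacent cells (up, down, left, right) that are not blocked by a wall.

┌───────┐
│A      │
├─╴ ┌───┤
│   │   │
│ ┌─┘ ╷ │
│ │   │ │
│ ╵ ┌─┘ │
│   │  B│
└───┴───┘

Checking passable neighbors of (1, 3):
Neighbors: (2, 3), (1, 2)
Count: 2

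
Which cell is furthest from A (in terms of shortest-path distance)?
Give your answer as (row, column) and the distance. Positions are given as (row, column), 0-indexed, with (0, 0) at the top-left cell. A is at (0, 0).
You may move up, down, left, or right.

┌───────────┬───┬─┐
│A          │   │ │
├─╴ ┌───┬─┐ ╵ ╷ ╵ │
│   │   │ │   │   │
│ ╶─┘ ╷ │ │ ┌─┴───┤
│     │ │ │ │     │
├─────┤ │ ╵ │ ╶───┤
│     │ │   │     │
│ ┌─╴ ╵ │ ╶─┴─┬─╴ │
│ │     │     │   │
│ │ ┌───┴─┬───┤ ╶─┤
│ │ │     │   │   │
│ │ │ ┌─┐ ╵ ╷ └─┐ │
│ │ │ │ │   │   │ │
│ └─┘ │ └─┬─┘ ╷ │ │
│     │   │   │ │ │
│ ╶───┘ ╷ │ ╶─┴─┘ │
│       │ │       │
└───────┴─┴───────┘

Computing BFS distances from A to all cells:
Furthest cell: (2, 8)
Distance: 48 steps

Path from A to the furthest cell:

┌───────────┬───┬─┐
│A ↓        │   │ │
├─╴ ┌───┬─┐ ╵ ╷ ╵ │
│↓ ↲│↱ ↓│ │   │   │
│ ╶─┘ ╷ │ │ ┌─┴───┤
│↳ → ↑│↓│ │ │↱ → B│
├─────┤ │ ╵ │ ╶───┤
│↓ ← ↰│↓│   │↑ ← ↰│
│ ┌─╴ ╵ │ ╶─┴─┬─╴ │
│↓│  ↑ ↲│     │↱ ↑│
│ │ ┌───┴─┬───┤ ╶─┤
│↓│ │↱ → ↓│↱ ↓│↑ ↰│
│ │ │ ┌─┐ ╵ ╷ └─┐ │
│↓│ │↑│ │↳ ↑│↓  │↑│
│ └─┘ │ └─┬─┘ ╷ │ │
│↳ → ↑│   │↓ ↲│ │↑│
│ ╶───┘ ╷ │ ╶─┴─┘ │
│       │ │↳ → → ↑│
└───────┴─┴───────┘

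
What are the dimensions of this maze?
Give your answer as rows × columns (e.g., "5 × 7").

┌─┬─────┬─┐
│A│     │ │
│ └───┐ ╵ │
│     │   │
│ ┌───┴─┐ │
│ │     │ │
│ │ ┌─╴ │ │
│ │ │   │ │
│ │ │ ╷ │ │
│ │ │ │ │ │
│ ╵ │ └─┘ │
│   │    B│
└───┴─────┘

Counting the maze dimensions:
Rows (vertical): 6
Columns (horizontal): 5
Dimensions: 6 × 5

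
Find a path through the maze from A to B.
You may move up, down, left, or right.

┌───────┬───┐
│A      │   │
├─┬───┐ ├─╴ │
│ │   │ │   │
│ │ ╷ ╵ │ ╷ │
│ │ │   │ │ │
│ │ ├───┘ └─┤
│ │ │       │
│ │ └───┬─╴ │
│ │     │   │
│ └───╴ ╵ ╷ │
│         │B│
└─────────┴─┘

Finding the shortest path through the maze:
Path length: 18 steps
Directions: right → right → right → down → down → left → up → left → down → down → down → right → right → down → right → up → right → down

Solution:

┌───────┬───┐
│A → → ↓│   │
├─┬───┐ ├─╴ │
│ │↓ ↰│↓│   │
│ │ ╷ ╵ │ ╷ │
│ │↓│↑ ↲│ │ │
│ │ ├───┘ └─┤
│ │↓│       │
│ │ └───┬─╴ │
│ │↳ → ↓│↱ ↓│
│ └───╴ ╵ ╷ │
│      ↳ ↑│B│
└─────────┴─┘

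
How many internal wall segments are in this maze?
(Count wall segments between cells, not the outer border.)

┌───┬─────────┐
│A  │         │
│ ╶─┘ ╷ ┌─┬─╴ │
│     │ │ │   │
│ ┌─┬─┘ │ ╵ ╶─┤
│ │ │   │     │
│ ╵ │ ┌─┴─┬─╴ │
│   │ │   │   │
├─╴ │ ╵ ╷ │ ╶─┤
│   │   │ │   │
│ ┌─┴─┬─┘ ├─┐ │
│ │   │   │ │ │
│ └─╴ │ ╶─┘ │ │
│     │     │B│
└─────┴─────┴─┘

Counting internal wall segments:
Total internal walls: 36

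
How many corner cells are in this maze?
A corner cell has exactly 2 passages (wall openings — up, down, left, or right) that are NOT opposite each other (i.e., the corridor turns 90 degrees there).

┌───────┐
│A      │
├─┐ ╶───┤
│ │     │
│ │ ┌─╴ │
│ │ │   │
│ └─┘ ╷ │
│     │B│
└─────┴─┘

Counting corner cells (2 non-opposite passages):
Total corners: 4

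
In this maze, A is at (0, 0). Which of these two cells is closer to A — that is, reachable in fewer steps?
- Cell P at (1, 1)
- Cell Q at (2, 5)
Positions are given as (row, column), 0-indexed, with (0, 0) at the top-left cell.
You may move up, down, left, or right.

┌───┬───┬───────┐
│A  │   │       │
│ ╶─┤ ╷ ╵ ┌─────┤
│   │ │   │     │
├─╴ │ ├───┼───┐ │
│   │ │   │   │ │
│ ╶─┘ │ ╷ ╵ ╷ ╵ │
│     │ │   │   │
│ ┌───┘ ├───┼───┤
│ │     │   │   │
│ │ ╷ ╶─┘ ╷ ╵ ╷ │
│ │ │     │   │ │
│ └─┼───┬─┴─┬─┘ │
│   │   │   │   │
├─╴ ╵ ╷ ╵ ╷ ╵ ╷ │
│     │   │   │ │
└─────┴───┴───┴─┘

Shortest path A → P at (1, 1): 2 steps
Shortest path A → Q at (2, 5): 39 steps

P is closer (2 steps vs 39 steps).

Path to P:

┌───┬───┬───────┐
│A  │   │       │
│ ╶─┤ ╷ ╵ ┌─────┤
│↳ P│ │   │     │
├─╴ │ ├───┼───┐ │
│   │ │   │   │ │
│ ╶─┘ │ ╷ ╵ ╷ ╵ │
│     │ │   │   │
│ ┌───┘ ├───┼───┤
│ │     │   │   │
│ │ ╷ ╶─┘ ╷ ╵ ╷ │
│ │ │     │   │ │
│ └─┼───┬─┴─┬─┘ │
│   │   │   │   │
├─╴ ╵ ╷ ╵ ╷ ╵ ╷ │
│     │   │   │ │
└─────┴───┴───┴─┘

Path to Q:

┌───┬───┬───────┐
│A  │   │       │
│ ╶─┤ ╷ ╵ ┌─────┤
│↳ ↓│ │   │     │
├─╴ │ ├───┼───┐ │
│↓ ↲│ │↱ ↓│Q  │ │
│ ╶─┘ │ ╷ ╵ ╷ ╵ │
│↓    │↑│↳ ↑│   │
│ ┌───┘ ├───┼───┤
│↓│  ↱ ↑│↓ ↰│↓ ↰│
│ │ ╷ ╶─┘ ╷ ╵ ╷ │
│↓│ │↑ ← ↲│↑ ↲│↑│
│ └─┼───┬─┴─┬─┘ │
│↳ ↓│↱ ↓│↱ ↓│↱ ↑│
├─╴ ╵ ╷ ╵ ╷ ╵ ╷ │
│  ↳ ↑│↳ ↑│↳ ↑│ │
└─────┴───┴───┴─┘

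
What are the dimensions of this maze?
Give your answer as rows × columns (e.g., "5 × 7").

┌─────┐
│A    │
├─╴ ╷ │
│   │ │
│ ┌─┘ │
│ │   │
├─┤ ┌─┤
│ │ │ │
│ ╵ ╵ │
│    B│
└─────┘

Counting the maze dimensions:
Rows (vertical): 5
Columns (horizontal): 3
Dimensions: 5 × 3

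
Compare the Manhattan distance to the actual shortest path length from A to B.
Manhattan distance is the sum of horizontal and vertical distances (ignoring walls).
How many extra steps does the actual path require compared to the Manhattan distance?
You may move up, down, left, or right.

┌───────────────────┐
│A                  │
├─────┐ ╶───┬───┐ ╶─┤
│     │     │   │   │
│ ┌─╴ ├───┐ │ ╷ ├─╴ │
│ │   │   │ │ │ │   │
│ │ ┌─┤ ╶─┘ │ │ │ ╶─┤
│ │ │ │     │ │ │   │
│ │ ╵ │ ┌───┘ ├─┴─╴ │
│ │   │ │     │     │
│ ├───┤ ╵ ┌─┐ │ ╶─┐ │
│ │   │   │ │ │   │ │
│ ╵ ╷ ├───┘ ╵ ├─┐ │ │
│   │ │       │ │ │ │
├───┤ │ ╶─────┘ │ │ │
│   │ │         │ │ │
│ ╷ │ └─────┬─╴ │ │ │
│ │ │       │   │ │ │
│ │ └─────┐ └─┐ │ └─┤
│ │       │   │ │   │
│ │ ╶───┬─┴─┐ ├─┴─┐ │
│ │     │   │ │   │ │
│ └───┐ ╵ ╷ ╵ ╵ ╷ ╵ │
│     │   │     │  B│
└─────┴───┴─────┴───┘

Manhattan distance: |11 - 0| + |9 - 0| = 20
Actual path length: 26
Extra steps: 26 - 20 = 6

Solution:

┌───────────────────┐
│A → → → → → → → ↓  │
├─────┐ ╶───┬───┐ ╶─┤
│     │     │   │↳ ↓│
│ ┌─╴ ├───┐ │ ╷ ├─╴ │
│ │   │   │ │ │ │↓ ↲│
│ │ ┌─┤ ╶─┘ │ │ │ ╶─┤
│ │ │ │     │ │ │↳ ↓│
│ │ ╵ │ ┌───┘ ├─┴─╴ │
│ │   │ │     │↓ ← ↲│
│ ├───┤ ╵ ┌─┐ │ ╶─┐ │
│ │   │   │ │ │↳ ↓│ │
│ ╵ ╷ ├───┘ ╵ ├─┐ │ │
│   │ │       │ │↓│ │
├───┤ │ ╶─────┘ │ │ │
│   │ │         │↓│ │
│ ╷ │ └─────┬─╴ │ │ │
│ │ │       │   │↓│ │
│ │ └─────┐ └─┐ │ └─┤
│ │       │   │ │↳ ↓│
│ │ ╶───┬─┴─┐ ├─┴─┐ │
│ │     │   │ │   │↓│
│ └───┐ ╵ ╷ ╵ ╵ ╷ ╵ │
│     │   │     │  B│
└─────┴───┴─────┴───┘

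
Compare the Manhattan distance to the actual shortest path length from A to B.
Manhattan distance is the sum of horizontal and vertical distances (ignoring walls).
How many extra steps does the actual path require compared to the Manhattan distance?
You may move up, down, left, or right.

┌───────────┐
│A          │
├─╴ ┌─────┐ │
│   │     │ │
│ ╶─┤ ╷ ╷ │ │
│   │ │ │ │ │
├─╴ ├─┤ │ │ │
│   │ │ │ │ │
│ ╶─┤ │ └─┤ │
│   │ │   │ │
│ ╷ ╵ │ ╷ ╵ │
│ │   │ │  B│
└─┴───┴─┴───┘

Manhattan distance: |5 - 0| + |5 - 0| = 10
Actual path length: 10
Extra steps: 10 - 10 = 0

Solution:

┌───────────┐
│A → → → → ↓│
├─╴ ┌─────┐ │
│   │     │↓│
│ ╶─┤ ╷ ╷ │ │
│   │ │ │ │↓│
├─╴ ├─┤ │ │ │
│   │ │ │ │↓│
│ ╶─┤ │ └─┤ │
│   │ │   │↓│
│ ╷ ╵ │ ╷ ╵ │
│ │   │ │  B│
└─┴───┴─┴───┘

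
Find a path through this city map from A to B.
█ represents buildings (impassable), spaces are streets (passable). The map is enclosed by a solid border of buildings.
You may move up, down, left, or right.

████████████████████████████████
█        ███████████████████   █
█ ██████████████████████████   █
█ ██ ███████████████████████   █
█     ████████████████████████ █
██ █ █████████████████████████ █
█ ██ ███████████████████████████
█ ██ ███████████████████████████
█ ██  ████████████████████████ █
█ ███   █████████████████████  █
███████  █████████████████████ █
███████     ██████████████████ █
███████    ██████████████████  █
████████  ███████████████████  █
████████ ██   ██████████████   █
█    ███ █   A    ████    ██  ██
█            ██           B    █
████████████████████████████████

Finding the shortest path from A to B:
Movement: cardinal only
Path length: 14 steps
Directions: right → right → down → right → right → right → right → right → right → right → right → right → right → right

Solution:

████████████████████████████████
█        ███████████████████   █
█ ██████████████████████████   █
█ ██ ███████████████████████   █
█     ████████████████████████ █
██ █ █████████████████████████ █
█ ██ ███████████████████████████
█ ██ ███████████████████████████
█ ██  ████████████████████████ █
█ ███   █████████████████████  █
███████  █████████████████████ █
███████     ██████████████████ █
███████    ██████████████████  █
████████  ███████████████████  █
████████ ██   ██████████████   █
█    ███ █   A→↓  ████    ██  ██
█            ██↳→→→→→→→→→→B    █
████████████████████████████████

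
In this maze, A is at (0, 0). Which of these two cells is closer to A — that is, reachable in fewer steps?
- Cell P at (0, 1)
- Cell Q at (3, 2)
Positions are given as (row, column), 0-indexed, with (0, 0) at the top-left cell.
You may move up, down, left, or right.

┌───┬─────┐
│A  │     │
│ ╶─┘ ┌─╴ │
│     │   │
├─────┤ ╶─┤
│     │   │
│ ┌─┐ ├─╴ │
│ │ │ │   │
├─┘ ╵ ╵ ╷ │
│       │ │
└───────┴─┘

Shortest path A → P at (0, 1): 1 steps
Shortest path A → Q at (3, 2): 15 steps

P is closer (1 steps vs 15 steps).

Path to P:

┌───┬─────┐
│A P│     │
│ ╶─┘ ┌─╴ │
│     │   │
├─────┤ ╶─┤
│     │   │
│ ┌─┐ ├─╴ │
│ │ │ │   │
├─┘ ╵ ╵ ╷ │
│       │ │
└───────┴─┘

Path to Q:

┌───┬─────┐
│A  │↱ → ↓│
│ ╶─┘ ┌─╴ │
│↳ → ↑│↓ ↲│
├─────┤ ╶─┤
│     │↳ ↓│
│ ┌─┐ ├─╴ │
│ │ │Q│↓ ↲│
├─┘ ╵ ╵ ╷ │
│    ↑ ↲│ │
└───────┴─┘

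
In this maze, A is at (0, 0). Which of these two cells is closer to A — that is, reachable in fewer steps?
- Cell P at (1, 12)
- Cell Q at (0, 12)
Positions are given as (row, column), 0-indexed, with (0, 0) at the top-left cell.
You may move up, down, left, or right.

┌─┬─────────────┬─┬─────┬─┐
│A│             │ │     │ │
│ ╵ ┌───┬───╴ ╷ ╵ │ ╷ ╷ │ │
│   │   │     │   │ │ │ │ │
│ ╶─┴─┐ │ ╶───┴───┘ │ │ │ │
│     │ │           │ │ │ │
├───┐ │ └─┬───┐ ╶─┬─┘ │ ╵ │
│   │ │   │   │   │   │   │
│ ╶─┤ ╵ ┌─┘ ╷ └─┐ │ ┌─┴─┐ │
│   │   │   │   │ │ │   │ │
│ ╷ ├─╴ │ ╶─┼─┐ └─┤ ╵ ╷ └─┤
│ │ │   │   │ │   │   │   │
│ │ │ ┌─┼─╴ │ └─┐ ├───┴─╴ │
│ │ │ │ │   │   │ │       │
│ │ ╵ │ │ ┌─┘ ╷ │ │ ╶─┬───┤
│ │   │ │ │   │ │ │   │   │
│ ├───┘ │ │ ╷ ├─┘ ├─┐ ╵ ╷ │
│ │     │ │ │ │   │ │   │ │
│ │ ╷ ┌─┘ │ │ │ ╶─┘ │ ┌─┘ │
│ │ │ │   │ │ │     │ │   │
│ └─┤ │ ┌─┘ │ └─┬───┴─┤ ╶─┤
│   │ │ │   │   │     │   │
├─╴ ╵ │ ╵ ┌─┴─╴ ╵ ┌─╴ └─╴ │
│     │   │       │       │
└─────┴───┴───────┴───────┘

Shortest path A → P at (1, 12): 27 steps
Shortest path A → Q at (0, 12): 28 steps

P is closer (27 steps vs 28 steps).

Path to P:

┌─┬─────────────┬─┬─────┬─┐
│A│↱ → → → → ↓  │ │↱ → ↓│ │
│ ╵ ┌───┬───╴ ╷ ╵ │ ╷ ╷ │ │
│↳ ↑│   │↓ ← ↲│   │↑│ │↓│P│
│ ╶─┴─┐ │ ╶───┴───┘ │ │ │ │
│     │ │↳ → → → → ↑│ │↓│↑│
├───┐ │ └─┬───┐ ╶─┬─┘ │ ╵ │
│   │ │   │   │   │   │↳ ↑│
│ ╶─┤ ╵ ┌─┘ ╷ └─┐ │ ┌─┴─┐ │
│   │   │   │   │ │ │   │ │
│ ╷ ├─╴ │ ╶─┼─┐ └─┤ ╵ ╷ └─┤
│ │ │   │   │ │   │   │   │
│ │ │ ┌─┼─╴ │ └─┐ ├───┴─╴ │
│ │ │ │ │   │   │ │       │
│ │ ╵ │ │ ┌─┘ ╷ │ │ ╶─┬───┤
│ │   │ │ │   │ │ │   │   │
│ ├───┘ │ │ ╷ ├─┘ ├─┐ ╵ ╷ │
│ │     │ │ │ │   │ │   │ │
│ │ ╷ ┌─┘ │ │ │ ╶─┘ │ ┌─┘ │
│ │ │ │   │ │ │     │ │   │
│ └─┤ │ ┌─┘ │ └─┬───┴─┤ ╶─┤
│   │ │ │   │   │     │   │
├─╴ ╵ │ ╵ ┌─┴─╴ ╵ ┌─╴ └─╴ │
│     │   │       │       │
└─────┴───┴───────┴───────┘

Path to Q:

┌─┬─────────────┬─┬─────┬─┐
│A│↱ → → → → ↓  │ │↱ → ↓│Q│
│ ╵ ┌───┬───╴ ╷ ╵ │ ╷ ╷ │ │
│↳ ↑│   │↓ ← ↲│   │↑│ │↓│↑│
│ ╶─┴─┐ │ ╶───┴───┘ │ │ │ │
│     │ │↳ → → → → ↑│ │↓│↑│
├───┐ │ └─┬───┐ ╶─┬─┘ │ ╵ │
│   │ │   │   │   │   │↳ ↑│
│ ╶─┤ ╵ ┌─┘ ╷ └─┐ │ ┌─┴─┐ │
│   │   │   │   │ │ │   │ │
│ ╷ ├─╴ │ ╶─┼─┐ └─┤ ╵ ╷ └─┤
│ │ │   │   │ │   │   │   │
│ │ │ ┌─┼─╴ │ └─┐ ├───┴─╴ │
│ │ │ │ │   │   │ │       │
│ │ ╵ │ │ ┌─┘ ╷ │ │ ╶─┬───┤
│ │   │ │ │   │ │ │   │   │
│ ├───┘ │ │ ╷ ├─┘ ├─┐ ╵ ╷ │
│ │     │ │ │ │   │ │   │ │
│ │ ╷ ┌─┘ │ │ │ ╶─┘ │ ┌─┘ │
│ │ │ │   │ │ │     │ │   │
│ └─┤ │ ┌─┘ │ └─┬───┴─┤ ╶─┤
│   │ │ │   │   │     │   │
├─╴ ╵ │ ╵ ┌─┴─╴ ╵ ┌─╴ └─╴ │
│     │   │       │       │
└─────┴───┴───────┴───────┘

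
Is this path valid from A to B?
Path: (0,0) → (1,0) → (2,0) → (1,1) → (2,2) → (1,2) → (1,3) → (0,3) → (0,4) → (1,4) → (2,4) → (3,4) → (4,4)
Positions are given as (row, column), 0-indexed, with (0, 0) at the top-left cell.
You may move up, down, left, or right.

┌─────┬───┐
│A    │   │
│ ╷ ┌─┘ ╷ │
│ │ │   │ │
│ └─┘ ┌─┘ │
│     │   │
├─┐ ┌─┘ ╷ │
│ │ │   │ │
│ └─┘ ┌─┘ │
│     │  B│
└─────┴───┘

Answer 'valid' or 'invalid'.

Checking path validity:
Result: Invalid move at step 3: cannot move from (2, 0) to (1, 1).

invalid

Correct solution:

┌─────┬───┐
│A    │↱ ↓│
│ ╷ ┌─┘ ╷ │
│↓│ │↱ ↑│↓│
│ └─┘ ┌─┘ │
│↳ → ↑│  ↓│
├─┐ ┌─┘ ╷ │
│ │ │   │↓│
│ └─┘ ┌─┘ │
│     │  B│
└─────┴───┘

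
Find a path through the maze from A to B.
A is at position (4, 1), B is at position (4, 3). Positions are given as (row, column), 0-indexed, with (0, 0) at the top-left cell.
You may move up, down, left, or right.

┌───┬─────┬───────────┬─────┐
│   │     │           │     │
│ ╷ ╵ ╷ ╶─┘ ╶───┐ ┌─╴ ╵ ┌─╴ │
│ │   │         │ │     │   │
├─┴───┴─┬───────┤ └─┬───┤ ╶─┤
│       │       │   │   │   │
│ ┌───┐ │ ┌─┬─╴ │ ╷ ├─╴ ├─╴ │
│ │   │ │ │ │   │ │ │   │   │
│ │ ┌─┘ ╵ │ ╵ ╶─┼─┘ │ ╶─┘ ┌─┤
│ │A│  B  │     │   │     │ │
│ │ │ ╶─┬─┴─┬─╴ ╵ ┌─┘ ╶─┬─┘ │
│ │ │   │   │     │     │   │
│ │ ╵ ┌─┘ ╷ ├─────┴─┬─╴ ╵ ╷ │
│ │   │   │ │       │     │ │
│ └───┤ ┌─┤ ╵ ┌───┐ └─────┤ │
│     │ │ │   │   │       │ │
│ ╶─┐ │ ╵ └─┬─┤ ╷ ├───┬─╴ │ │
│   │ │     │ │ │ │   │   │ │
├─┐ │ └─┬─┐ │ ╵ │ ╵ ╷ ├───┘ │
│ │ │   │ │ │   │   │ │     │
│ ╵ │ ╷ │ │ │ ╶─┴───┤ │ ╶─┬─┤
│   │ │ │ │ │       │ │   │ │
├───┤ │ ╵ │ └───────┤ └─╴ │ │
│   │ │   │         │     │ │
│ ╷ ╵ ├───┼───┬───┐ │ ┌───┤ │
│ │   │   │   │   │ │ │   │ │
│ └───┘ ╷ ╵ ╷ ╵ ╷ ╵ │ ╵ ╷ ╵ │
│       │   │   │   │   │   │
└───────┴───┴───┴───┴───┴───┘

Finding the shortest path from (4, 1) to (4, 3):
Path length: 6 steps
Directions: down → down → right → up → up → right

Solution:

┌───┬─────┬───────────┬─────┐
│   │     │           │     │
│ ╷ ╵ ╷ ╶─┘ ╶───┐ ┌─╴ ╵ ┌─╴ │
│ │   │         │ │     │   │
├─┴───┴─┬───────┤ └─┬───┤ ╶─┤
│       │       │   │   │   │
│ ┌───┐ │ ┌─┬─╴ │ ╷ ├─╴ ├─╴ │
│ │   │ │ │ │   │ │ │   │   │
│ │ ┌─┘ ╵ │ ╵ ╶─┼─┘ │ ╶─┘ ┌─┤
│ │A│↱ B  │     │   │     │ │
│ │ │ ╶─┬─┴─┬─╴ ╵ ┌─┘ ╶─┬─┘ │
│ │↓│↑  │   │     │     │   │
│ │ ╵ ┌─┘ ╷ ├─────┴─┬─╴ ╵ ╷ │
│ │↳ ↑│   │ │       │     │ │
│ └───┤ ┌─┤ ╵ ┌───┐ └─────┤ │
│     │ │ │   │   │       │ │
│ ╶─┐ │ ╵ └─┬─┤ ╷ ├───┬─╴ │ │
│   │ │     │ │ │ │   │   │ │
├─┐ │ └─┬─┐ │ ╵ │ ╵ ╷ ├───┘ │
│ │ │   │ │ │   │   │ │     │
│ ╵ │ ╷ │ │ │ ╶─┴───┤ │ ╶─┬─┤
│   │ │ │ │ │       │ │   │ │
├───┤ │ ╵ │ └───────┤ └─╴ │ │
│   │ │   │         │     │ │
│ ╷ ╵ ├───┼───┬───┐ │ ┌───┤ │
│ │   │   │   │   │ │ │   │ │
│ └───┘ ╷ ╵ ╷ ╵ ╷ ╵ │ ╵ ╷ ╵ │
│       │   │   │   │   │   │
└───────┴───┴───┴───┴───┴───┘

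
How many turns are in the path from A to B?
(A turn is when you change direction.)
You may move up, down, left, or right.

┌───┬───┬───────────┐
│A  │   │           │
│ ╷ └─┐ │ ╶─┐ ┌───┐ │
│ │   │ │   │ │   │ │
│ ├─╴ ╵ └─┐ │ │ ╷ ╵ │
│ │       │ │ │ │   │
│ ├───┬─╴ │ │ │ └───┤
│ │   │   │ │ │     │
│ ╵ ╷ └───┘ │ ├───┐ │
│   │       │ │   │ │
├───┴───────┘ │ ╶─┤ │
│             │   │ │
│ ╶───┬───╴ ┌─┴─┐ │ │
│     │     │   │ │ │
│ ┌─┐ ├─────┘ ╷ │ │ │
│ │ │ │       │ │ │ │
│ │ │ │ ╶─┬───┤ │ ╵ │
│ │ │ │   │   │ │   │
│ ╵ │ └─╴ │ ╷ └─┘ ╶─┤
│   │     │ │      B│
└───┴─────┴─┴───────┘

Directions: down, down, down, down, right, up, right, down, right, right, right, up, up, up, left, up, right, right, right, right, right, down, down, left, up, left, down, down, right, right, down, down, down, down, down, left, down, right
Number of turns: 19

Solution:

┌───┬───┬───────────┐
│A  │   │↱ → → → → ↓│
│ ╷ └─┐ │ ╶─┐ ┌───┐ │
│↓│   │ │↑ ↰│ │↓ ↰│↓│
│ ├─╴ ╵ └─┐ │ │ ╷ ╵ │
│↓│       │↑│ │↓│↑ ↲│
│ ├───┬─╴ │ │ │ └───┤
│↓│↱ ↓│   │↑│ │↳ → ↓│
│ ╵ ╷ └───┘ │ ├───┐ │
│↳ ↑│↳ → → ↑│ │   │↓│
├───┴───────┘ │ ╶─┤ │
│             │   │↓│
│ ╶───┬───╴ ┌─┴─┐ │ │
│     │     │   │ │↓│
│ ┌─┐ ├─────┘ ╷ │ │ │
│ │ │ │       │ │ │↓│
│ │ │ │ ╶─┬───┤ │ ╵ │
│ │ │ │   │   │ │↓ ↲│
│ ╵ │ └─╴ │ ╷ └─┘ ╶─┤
│   │     │ │    ↳ B│
└───┴─────┴─┴───────┘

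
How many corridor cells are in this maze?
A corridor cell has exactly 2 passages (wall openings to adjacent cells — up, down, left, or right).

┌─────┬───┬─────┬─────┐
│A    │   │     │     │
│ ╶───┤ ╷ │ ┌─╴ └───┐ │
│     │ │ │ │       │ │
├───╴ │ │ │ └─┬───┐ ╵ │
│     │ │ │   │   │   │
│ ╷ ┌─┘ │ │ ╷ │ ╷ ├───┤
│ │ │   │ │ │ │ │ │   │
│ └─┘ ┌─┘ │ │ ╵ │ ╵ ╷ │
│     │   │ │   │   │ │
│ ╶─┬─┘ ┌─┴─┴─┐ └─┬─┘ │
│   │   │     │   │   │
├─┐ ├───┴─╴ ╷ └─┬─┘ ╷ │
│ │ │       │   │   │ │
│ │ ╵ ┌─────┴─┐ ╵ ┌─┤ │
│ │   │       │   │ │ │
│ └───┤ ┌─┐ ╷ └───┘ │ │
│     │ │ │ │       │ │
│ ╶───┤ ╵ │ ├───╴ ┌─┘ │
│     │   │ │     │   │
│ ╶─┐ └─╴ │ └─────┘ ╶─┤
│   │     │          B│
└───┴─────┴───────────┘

Counting cells with exactly 2 passages:
Total corridor cells: 93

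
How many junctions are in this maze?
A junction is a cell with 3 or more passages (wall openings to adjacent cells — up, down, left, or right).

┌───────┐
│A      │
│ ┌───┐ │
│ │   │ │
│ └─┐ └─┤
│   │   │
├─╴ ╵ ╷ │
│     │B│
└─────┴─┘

Checking each cell for number of passages:

Junctions found (3+ passages):
  (2, 2): 3 passages
  (3, 1): 3 passages
Total junctions: 2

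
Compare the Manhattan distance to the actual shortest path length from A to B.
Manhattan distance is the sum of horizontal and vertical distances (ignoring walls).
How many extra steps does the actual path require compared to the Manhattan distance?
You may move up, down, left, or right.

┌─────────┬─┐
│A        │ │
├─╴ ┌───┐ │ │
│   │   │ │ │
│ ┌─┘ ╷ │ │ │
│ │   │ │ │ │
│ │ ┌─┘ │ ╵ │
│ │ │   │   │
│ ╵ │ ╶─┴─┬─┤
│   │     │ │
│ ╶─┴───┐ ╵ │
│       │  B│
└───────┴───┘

Manhattan distance: |5 - 0| + |5 - 0| = 10
Actual path length: 20
Extra steps: 20 - 10 = 10

Solution:

┌─────────┬─┐
│A ↓      │ │
├─╴ ┌───┐ │ │
│↓ ↲│↱ ↓│ │ │
│ ┌─┘ ╷ │ │ │
│↓│↱ ↑│↓│ │ │
│ │ ┌─┘ │ ╵ │
│↓│↑│↓ ↲│   │
│ ╵ │ ╶─┴─┬─┤
│↳ ↑│↳ → ↓│ │
│ ╶─┴───┐ ╵ │
│       │↳ B│
└───────┴───┘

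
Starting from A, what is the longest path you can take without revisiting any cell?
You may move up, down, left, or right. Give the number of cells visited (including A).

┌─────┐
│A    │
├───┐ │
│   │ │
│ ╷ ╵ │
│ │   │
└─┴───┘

Finding longest simple path using DFS:
Start: (0, 0)
Longest path visits 9 cells
Path: A → right → right → down → down → left → up → left → down

Solution:

┌─────┐
│A → ↓│
├───┐ │
│↓ ↰│↓│
│ ╷ ╵ │
│B│↑ ↲│
└─┴───┘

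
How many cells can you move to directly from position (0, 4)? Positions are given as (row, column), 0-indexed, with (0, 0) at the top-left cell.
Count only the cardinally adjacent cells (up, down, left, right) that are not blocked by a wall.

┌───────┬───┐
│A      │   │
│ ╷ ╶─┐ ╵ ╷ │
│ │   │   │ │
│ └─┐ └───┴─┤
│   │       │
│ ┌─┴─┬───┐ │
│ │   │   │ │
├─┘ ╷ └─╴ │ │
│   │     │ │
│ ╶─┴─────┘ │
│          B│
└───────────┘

Checking passable neighbors of (0, 4):
Neighbors: (1, 4), (0, 5)
Count: 2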